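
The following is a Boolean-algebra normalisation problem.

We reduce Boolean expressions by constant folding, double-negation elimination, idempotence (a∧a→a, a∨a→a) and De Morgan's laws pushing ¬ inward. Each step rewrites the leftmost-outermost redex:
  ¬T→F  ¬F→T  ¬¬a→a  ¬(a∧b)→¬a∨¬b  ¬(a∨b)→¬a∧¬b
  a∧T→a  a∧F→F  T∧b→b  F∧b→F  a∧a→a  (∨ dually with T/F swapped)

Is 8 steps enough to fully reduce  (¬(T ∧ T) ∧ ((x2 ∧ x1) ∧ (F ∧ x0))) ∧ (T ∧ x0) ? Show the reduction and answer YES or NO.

  start: (¬(T ∧ T) ∧ ((x2 ∧ x1) ∧ (F ∧ x0))) ∧ (T ∧ x0)
  →1  ((¬T ∨ ¬T) ∧ ((x2 ∧ x1) ∧ (F ∧ x0))) ∧ (T ∧ x0)
  →2  (¬T ∧ ((x2 ∧ x1) ∧ (F ∧ x0))) ∧ (T ∧ x0)
  →3  (F ∧ ((x2 ∧ x1) ∧ (F ∧ x0))) ∧ (T ∧ x0)
  →4  F ∧ (T ∧ x0)
  →5  F

Answer: YES — reaches normal form F in 5 ≤ 8 steps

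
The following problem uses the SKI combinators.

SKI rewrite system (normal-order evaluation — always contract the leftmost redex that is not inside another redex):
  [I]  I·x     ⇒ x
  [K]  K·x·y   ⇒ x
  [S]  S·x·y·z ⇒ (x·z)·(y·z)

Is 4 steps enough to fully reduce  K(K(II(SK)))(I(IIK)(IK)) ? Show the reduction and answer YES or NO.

Answer: YES — reaches normal form K(SK) in 3 ≤ 4 steps

Working:
  start: K(K(II(SK)))(I(IIK)(IK))
  step 1: K(II(SK))
  step 2: K(I(SK))
  step 3: K(SK)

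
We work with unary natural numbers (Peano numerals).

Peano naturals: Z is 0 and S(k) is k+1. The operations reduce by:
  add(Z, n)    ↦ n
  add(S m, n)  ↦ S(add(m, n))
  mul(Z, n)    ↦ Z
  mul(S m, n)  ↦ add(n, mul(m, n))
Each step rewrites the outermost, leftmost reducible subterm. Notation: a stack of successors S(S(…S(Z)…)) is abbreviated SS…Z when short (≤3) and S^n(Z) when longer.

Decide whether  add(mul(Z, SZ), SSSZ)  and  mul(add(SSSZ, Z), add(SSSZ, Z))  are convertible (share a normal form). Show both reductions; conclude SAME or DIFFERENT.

Term A:
  start: add(mul(Z, SZ), SSSZ)
  [1] add(Z, SSSZ)
  [2] SSSZ

Term B:
  start: mul(add(SSSZ, Z), add(SSSZ, Z))
  [1] mul(S(add(SSZ, Z)), add(SSSZ, Z))
  [2] add(add(SSSZ, Z), mul(add(SSZ, Z), add(SSSZ, Z)))
  [3] add(S(add(SSZ, Z)), mul(add(SSZ, Z), add(SSSZ, Z)))
  [4] S(add(add(SSZ, Z), mul(add(SSZ, Z), add(SSSZ, Z))))
  [5] S(add(S(add(SZ, Z)), mul(add(SSZ, Z), add(SSSZ, Z))))
  [6] S(S(add(add(SZ, Z), mul(add(SSZ, Z), add(SSSZ, Z)))))
  [7] S(S(add(S(add(Z, Z)), mul(add(SSZ, Z), add(SSSZ, Z)))))
  [8] S(S(S(add(add(Z, Z), mul(add(SSZ, Z), add(SSSZ, Z))))))
  [9] S(S(S(add(Z, mul(add(SSZ, Z), add(SSSZ, Z))))))
  [10] S(S(S(mul(add(SSZ, Z), add(SSSZ, Z)))))
  [11] S(S(S(mul(S(add(SZ, Z)), add(SSSZ, Z)))))
  [12] S(S(S(add(add(SSSZ, Z), mul(add(SZ, Z), add(SSSZ, Z))))))
  [13] S(S(S(add(S(add(SSZ, Z)), mul(add(SZ, Z), add(SSSZ, Z))))))
  [14] S(S(S(S(add(add(SSZ, Z), mul(add(SZ, Z), add(SSSZ, Z)))))))
  [15] S(S(S(S(add(S(add(SZ, Z)), mul(add(SZ, Z), add(SSSZ, Z)))))))
  [16] S(S(S(S(S(add(add(SZ, Z), mul(add(SZ, Z), add(SSSZ, Z))))))))
  [17] S(S(S(S(S(add(S(add(Z, Z)), mul(add(SZ, Z), add(SSSZ, Z))))))))
  [18] S(S(S(S(S(S(add(add(Z, Z), mul(add(SZ, Z), add(SSSZ, Z)))))))))
  [19] S(S(S(S(S(S(add(Z, mul(add(SZ, Z), add(SSSZ, Z)))))))))
  [20] S(S(S(S(S(S(mul(add(SZ, Z), add(SSSZ, Z))))))))
  [21] S(S(S(S(S(S(mul(S(add(Z, Z)), add(SSSZ, Z))))))))
  [22] S(S(S(S(S(S(add(add(SSSZ, Z), mul(add(Z, Z), add(SSSZ, Z)))))))))
  [23] S(S(S(S(S(S(add(S(add(SSZ, Z)), mul(add(Z, Z), add(SSSZ, Z)))))))))
  [24] S(S(S(S(S(S(S(add(add(SSZ, Z), mul(add(Z, Z), add(SSSZ, Z))))))))))
  [25] S(S(S(S(S(S(S(add(S(add(SZ, Z)), mul(add(Z, Z), add(SSSZ, Z))))))))))
  [26] S(S(S(S(S(S(S(S(add(add(SZ, Z), mul(add(Z, Z), add(SSSZ, Z)))))))))))
  [27] S(S(S(S(S(S(S(S(add(S(add(Z, Z)), mul(add(Z, Z), add(SSSZ, Z)))))))))))
  [28] S(S(S(S(S(S(S(S(S(add(add(Z, Z), mul(add(Z, Z), add(SSSZ, Z))))))))))))
  [29] S(S(S(S(S(S(S(S(S(add(Z, mul(add(Z, Z), add(SSSZ, Z))))))))))))
  [30] S(S(S(S(S(S(S(S(S(mul(add(Z, Z), add(SSSZ, Z)))))))))))
  [31] S(S(S(S(S(S(S(S(S(mul(Z, add(SSSZ, Z)))))))))))
  [32] S^9(Z)

Answer: DIFFERENT — A ⇓ SSSZ, B ⇓ S^9(Z)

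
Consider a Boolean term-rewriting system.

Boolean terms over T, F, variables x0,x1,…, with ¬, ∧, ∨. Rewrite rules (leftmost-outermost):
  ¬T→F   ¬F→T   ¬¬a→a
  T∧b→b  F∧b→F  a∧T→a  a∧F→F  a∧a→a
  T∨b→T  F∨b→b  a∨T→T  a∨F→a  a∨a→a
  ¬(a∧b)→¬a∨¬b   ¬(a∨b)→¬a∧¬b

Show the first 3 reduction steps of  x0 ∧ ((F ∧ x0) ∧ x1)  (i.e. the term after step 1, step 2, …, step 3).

  start: x0 ∧ ((F ∧ x0) ∧ x1)
  →1  x0 ∧ (F ∧ x1)
  →2  x0 ∧ F
  →3  F

Answer: after 3 steps: F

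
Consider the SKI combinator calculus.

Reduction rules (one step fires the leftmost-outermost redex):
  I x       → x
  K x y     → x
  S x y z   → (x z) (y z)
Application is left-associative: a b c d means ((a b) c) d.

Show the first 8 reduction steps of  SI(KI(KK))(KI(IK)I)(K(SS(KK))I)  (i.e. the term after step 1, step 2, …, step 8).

  start: SI(KI(KK))(KI(IK)I)(K(SS(KK))I)
  →1  I(KI(IK)I)(KI(KK)(KI(IK)I))(K(SS(KK))I)
  →2  KI(IK)I(KI(KK)(KI(IK)I))(K(SS(KK))I)
  →3  II(KI(KK)(KI(IK)I))(K(SS(KK))I)
  →4  I(KI(KK)(KI(IK)I))(K(SS(KK))I)
  →5  KI(KK)(KI(IK)I)(K(SS(KK))I)
  →6  I(KI(IK)I)(K(SS(KK))I)
  →7  KI(IK)I(K(SS(KK))I)
  →8  II(K(SS(KK))I)

Answer: after 8 steps: II(K(SS(KK))I)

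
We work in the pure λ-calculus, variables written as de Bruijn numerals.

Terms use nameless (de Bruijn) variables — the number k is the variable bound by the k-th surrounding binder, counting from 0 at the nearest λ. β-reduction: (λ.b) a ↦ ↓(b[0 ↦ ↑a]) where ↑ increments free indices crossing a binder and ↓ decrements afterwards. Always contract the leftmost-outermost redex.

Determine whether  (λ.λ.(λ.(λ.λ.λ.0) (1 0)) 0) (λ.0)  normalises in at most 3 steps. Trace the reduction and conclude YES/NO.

Answer: YES — reaches normal form λ.λ.λ.0 in 3 ≤ 3 steps

Derivation:
  start: (λ.λ.(λ.(λ.λ.λ.0) (1 0)) 0) (λ.0)
  step 1: λ.(λ.(λ.λ.λ.0) (1 0)) 0
  step 2: λ.(λ.λ.λ.0) (0 0)
  step 3: λ.λ.λ.0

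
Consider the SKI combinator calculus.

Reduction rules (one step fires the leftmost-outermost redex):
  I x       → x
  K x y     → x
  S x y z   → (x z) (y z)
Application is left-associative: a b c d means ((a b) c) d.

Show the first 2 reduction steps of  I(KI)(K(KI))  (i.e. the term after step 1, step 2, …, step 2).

  start: I(KI)(K(KI))
  →1  KI(K(KI))
  →2  I

Answer: after 2 steps: I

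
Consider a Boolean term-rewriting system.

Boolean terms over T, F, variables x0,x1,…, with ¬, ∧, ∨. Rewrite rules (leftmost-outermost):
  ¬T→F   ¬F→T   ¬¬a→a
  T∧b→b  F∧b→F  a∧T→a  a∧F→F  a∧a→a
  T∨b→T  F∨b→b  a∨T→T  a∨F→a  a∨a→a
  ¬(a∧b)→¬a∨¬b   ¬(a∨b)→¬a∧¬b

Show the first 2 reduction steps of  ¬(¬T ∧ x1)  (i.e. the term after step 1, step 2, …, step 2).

Answer: after 2 steps: T ∨ ¬x1

Reduction:
  start: ¬(¬T ∧ x1)
  step 1: ¬¬T ∨ ¬x1
  step 2: T ∨ ¬x1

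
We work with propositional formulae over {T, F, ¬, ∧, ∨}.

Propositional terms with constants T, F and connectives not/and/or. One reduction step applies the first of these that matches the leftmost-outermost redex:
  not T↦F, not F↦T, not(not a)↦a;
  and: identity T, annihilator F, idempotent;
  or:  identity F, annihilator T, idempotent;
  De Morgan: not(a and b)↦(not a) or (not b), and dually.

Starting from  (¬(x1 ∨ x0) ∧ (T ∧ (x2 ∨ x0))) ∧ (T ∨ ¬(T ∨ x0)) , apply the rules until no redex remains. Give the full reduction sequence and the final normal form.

Answer: normal form = (¬x1 ∧ ¬x0) ∧ (x2 ∨ x0)  (in 4 steps)

Working:
  start: (¬(x1 ∨ x0) ∧ (T ∧ (x2 ∨ x0))) ∧ (T ∨ ¬(T ∨ x0))
  [1] ((¬x1 ∧ ¬x0) ∧ (T ∧ (x2 ∨ x0))) ∧ (T ∨ ¬(T ∨ x0))
  [2] ((¬x1 ∧ ¬x0) ∧ (x2 ∨ x0)) ∧ (T ∨ ¬(T ∨ x0))
  [3] ((¬x1 ∧ ¬x0) ∧ (x2 ∨ x0)) ∧ T
  [4] (¬x1 ∧ ¬x0) ∧ (x2 ∨ x0)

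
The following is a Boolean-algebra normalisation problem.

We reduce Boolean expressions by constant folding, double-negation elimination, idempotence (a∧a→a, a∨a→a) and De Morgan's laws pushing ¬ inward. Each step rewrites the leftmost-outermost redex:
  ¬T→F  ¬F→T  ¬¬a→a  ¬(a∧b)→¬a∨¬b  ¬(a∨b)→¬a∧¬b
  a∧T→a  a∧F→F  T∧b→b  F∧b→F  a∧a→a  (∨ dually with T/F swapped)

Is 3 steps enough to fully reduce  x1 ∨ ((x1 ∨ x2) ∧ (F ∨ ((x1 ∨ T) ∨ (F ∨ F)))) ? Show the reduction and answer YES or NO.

  start: x1 ∨ ((x1 ∨ x2) ∧ (F ∨ ((x1 ∨ T) ∨ (F ∨ F))))
  →1  x1 ∨ ((x1 ∨ x2) ∧ ((x1 ∨ T) ∨ (F ∨ F)))
  →2  x1 ∨ ((x1 ∨ x2) ∧ (T ∨ (F ∨ F)))
  →3  x1 ∨ ((x1 ∨ x2) ∧ T)

Answer: NO — after 3 steps the term is x1 ∨ ((x1 ∨ x2) ∧ T), not yet normal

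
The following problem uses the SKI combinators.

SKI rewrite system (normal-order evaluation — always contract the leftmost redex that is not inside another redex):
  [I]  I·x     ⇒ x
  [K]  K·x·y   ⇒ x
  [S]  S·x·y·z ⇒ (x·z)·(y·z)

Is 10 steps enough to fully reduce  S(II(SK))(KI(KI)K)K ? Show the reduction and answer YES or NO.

Answer: YES — reaches normal form KK in 7 ≤ 10 steps

Reduction:
  start: S(II(SK))(KI(KI)K)K
  →1  II(SK)K(KI(KI)KK)
  →2  I(SK)K(KI(KI)KK)
  →3  SKK(KI(KI)KK)
  →4  K(KI(KI)KK)(K(KI(KI)KK))
  →5  KI(KI)KK
  →6  IKK
  →7  KK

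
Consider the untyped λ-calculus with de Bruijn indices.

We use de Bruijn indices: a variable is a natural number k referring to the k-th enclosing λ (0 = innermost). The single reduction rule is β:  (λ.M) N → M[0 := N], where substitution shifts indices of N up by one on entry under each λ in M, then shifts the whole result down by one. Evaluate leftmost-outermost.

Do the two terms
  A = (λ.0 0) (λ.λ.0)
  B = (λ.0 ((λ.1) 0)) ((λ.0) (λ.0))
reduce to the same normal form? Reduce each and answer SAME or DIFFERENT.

Answer: SAME — A ⇓ λ.0, B ⇓ λ.0

Reduction:
Term A:
  start: (λ.0 0) (λ.λ.0)
  [1] (λ.λ.0) (λ.λ.0)
  [2] λ.0

Term B:
  start: (λ.0 ((λ.1) 0)) ((λ.0) (λ.0))
  [1] (λ.0) (λ.0) ((λ.(λ.0) (λ.0)) ((λ.0) (λ.0)))
  [2] (λ.0) ((λ.(λ.0) (λ.0)) ((λ.0) (λ.0)))
  [3] (λ.(λ.0) (λ.0)) ((λ.0) (λ.0))
  [4] (λ.0) (λ.0)
  [5] λ.0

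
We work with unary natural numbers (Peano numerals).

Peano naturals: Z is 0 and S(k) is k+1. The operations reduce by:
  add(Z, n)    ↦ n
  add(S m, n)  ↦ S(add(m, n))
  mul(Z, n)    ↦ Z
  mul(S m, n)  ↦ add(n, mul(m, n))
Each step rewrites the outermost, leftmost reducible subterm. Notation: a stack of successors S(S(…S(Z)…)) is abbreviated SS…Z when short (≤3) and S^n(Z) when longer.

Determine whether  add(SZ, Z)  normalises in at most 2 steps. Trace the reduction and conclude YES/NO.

  start: add(SZ, Z)
  →1  S(add(Z, Z))
  →2  SZ

Answer: YES — reaches normal form SZ in 2 ≤ 2 steps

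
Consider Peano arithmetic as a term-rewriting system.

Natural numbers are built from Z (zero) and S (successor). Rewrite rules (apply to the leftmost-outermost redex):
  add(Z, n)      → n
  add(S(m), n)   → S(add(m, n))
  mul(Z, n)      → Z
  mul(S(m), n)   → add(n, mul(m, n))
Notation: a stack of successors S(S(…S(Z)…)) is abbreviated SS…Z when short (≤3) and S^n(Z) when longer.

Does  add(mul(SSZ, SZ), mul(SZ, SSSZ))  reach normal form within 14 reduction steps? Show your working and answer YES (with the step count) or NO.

  start: add(mul(SSZ, SZ), mul(SZ, SSSZ))
  →1  add(add(SZ, mul(SZ, SZ)), mul(SZ, SSSZ))
  →2  add(S(add(Z, mul(SZ, SZ))), mul(SZ, SSSZ))
  →3  S(add(add(Z, mul(SZ, SZ)), mul(SZ, SSSZ)))
  →4  S(add(mul(SZ, SZ), mul(SZ, SSSZ)))
  →5  S(add(add(SZ, mul(Z, SZ)), mul(SZ, SSSZ)))
  →6  S(add(S(add(Z, mul(Z, SZ))), mul(SZ, SSSZ)))
  →7  S(S(add(add(Z, mul(Z, SZ)), mul(SZ, SSSZ))))
  →8  S(S(add(mul(Z, SZ), mul(SZ, SSSZ))))
  →9  S(S(add(Z, mul(SZ, SSSZ))))
  →10  S(S(mul(SZ, SSSZ)))
  →11  S(S(add(SSSZ, mul(Z, SSSZ))))
  →12  S(S(S(add(SSZ, mul(Z, SSSZ)))))
  →13  S(S(S(S(add(SZ, mul(Z, SSSZ))))))
  →14  S(S(S(S(S(add(Z, mul(Z, SSSZ)))))))

Answer: NO — after 14 steps the term is S(S(S(S(S(add(Z, mul(Z, SSSZ))))))), not yet normal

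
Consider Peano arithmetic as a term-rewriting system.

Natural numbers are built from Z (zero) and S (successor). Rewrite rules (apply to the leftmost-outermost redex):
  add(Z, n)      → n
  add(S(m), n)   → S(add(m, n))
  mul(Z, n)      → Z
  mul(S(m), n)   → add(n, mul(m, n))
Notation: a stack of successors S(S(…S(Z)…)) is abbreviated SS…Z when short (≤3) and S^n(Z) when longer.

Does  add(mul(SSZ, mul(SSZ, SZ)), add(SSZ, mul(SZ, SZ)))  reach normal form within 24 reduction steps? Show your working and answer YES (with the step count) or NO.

  start: add(mul(SSZ, mul(SSZ, SZ)), add(SSZ, mul(SZ, SZ)))
  step 1: add(add(mul(SSZ, SZ), mul(SZ, mul(SSZ, SZ))), add(SSZ, mul(SZ, SZ)))
  step 2: add(add(add(SZ, mul(SZ, SZ)), mul(SZ, mul(SSZ, SZ))), add(SSZ, mul(SZ, SZ)))
  step 3: add(add(S(add(Z, mul(SZ, SZ))), mul(SZ, mul(SSZ, SZ))), add(SSZ, mul(SZ, SZ)))
  step 4: add(S(add(add(Z, mul(SZ, SZ)), mul(SZ, mul(SSZ, SZ)))), add(SSZ, mul(SZ, SZ)))
  step 5: S(add(add(add(Z, mul(SZ, SZ)), mul(SZ, mul(SSZ, SZ))), add(SSZ, mul(SZ, SZ))))
  step 6: S(add(add(mul(SZ, SZ), mul(SZ, mul(SSZ, SZ))), add(SSZ, mul(SZ, SZ))))
  step 7: S(add(add(add(SZ, mul(Z, SZ)), mul(SZ, mul(SSZ, SZ))), add(SSZ, mul(SZ, SZ))))
  step 8: S(add(add(S(add(Z, mul(Z, SZ))), mul(SZ, mul(SSZ, SZ))), add(SSZ, mul(SZ, SZ))))
  step 9: S(add(S(add(add(Z, mul(Z, SZ)), mul(SZ, mul(SSZ, SZ)))), add(SSZ, mul(SZ, SZ))))
  step 10: S(S(add(add(add(Z, mul(Z, SZ)), mul(SZ, mul(SSZ, SZ))), add(SSZ, mul(SZ, SZ)))))
  step 11: S(S(add(add(mul(Z, SZ), mul(SZ, mul(SSZ, SZ))), add(SSZ, mul(SZ, SZ)))))
  step 12: S(S(add(add(Z, mul(SZ, mul(SSZ, SZ))), add(SSZ, mul(SZ, SZ)))))
  step 13: S(S(add(mul(SZ, mul(SSZ, SZ)), add(SSZ, mul(SZ, SZ)))))
  step 14: S(S(add(add(mul(SSZ, SZ), mul(Z, mul(SSZ, SZ))), add(SSZ, mul(SZ, SZ)))))
  step 15: S(S(add(add(add(SZ, mul(SZ, SZ)), mul(Z, mul(SSZ, SZ))), add(SSZ, mul(SZ, SZ)))))
  step 16: S(S(add(add(S(add(Z, mul(SZ, SZ))), mul(Z, mul(SSZ, SZ))), add(SSZ, mul(SZ, SZ)))))
  step 17: S(S(add(S(add(add(Z, mul(SZ, SZ)), mul(Z, mul(SSZ, SZ)))), add(SSZ, mul(SZ, SZ)))))
  step 18: S(S(S(add(add(add(Z, mul(SZ, SZ)), mul(Z, mul(SSZ, SZ))), add(SSZ, mul(SZ, SZ))))))
  step 19: S(S(S(add(add(mul(SZ, SZ), mul(Z, mul(SSZ, SZ))), add(SSZ, mul(SZ, SZ))))))
  step 20: S(S(S(add(add(add(SZ, mul(Z, SZ)), mul(Z, mul(SSZ, SZ))), add(SSZ, mul(SZ, SZ))))))
  step 21: S(S(S(add(add(S(add(Z, mul(Z, SZ))), mul(Z, mul(SSZ, SZ))), add(SSZ, mul(SZ, SZ))))))
  step 22: S(S(S(add(S(add(add(Z, mul(Z, SZ)), mul(Z, mul(SSZ, SZ)))), add(SSZ, mul(SZ, SZ))))))
  step 23: S(S(S(S(add(add(add(Z, mul(Z, SZ)), mul(Z, mul(SSZ, SZ))), add(SSZ, mul(SZ, SZ)))))))
  step 24: S(S(S(S(add(add(mul(Z, SZ), mul(Z, mul(SSZ, SZ))), add(SSZ, mul(SZ, SZ)))))))

Answer: NO — after 24 steps the term is S(S(S(S(add(add(mul(Z, SZ), mul(Z, mul(SSZ, SZ))), add(SSZ, mul(SZ, SZ))))))), not yet normal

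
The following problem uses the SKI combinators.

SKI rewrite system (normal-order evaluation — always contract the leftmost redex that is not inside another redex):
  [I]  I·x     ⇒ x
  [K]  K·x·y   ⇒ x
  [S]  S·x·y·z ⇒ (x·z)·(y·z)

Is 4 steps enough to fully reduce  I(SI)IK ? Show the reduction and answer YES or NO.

Answer: YES — reaches normal form KK in 4 ≤ 4 steps

Working:
  start: I(SI)IK
  →1  SIIK
  →2  IK(IK)
  →3  K(IK)
  →4  KK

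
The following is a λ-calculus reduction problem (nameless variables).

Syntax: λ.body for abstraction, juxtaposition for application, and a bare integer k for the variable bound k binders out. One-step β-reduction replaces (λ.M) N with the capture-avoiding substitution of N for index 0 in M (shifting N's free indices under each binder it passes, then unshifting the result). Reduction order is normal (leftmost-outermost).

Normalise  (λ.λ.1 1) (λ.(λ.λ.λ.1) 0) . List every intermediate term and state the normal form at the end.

  start: (λ.λ.1 1) (λ.(λ.λ.λ.1) 0)
  [1] λ.(λ.(λ.λ.λ.1) 0) (λ.(λ.λ.λ.1) 0)
  [2] λ.(λ.λ.λ.1) (λ.(λ.λ.λ.1) 0)
  [3] λ.λ.λ.1

Answer: normal form = λ.λ.λ.1  (in 3 steps)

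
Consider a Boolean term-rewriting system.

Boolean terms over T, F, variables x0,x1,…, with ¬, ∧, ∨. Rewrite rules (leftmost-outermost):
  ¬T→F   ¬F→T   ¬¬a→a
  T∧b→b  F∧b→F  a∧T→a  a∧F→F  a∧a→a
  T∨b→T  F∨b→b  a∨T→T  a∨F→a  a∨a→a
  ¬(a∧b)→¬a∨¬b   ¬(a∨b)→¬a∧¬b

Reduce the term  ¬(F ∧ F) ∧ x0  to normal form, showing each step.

Answer: normal form = x0  (in 4 steps)

Working:
  start: ¬(F ∧ F) ∧ x0
  step 1: (¬F ∨ ¬F) ∧ x0
  step 2: ¬F ∧ x0
  step 3: T ∧ x0
  step 4: x0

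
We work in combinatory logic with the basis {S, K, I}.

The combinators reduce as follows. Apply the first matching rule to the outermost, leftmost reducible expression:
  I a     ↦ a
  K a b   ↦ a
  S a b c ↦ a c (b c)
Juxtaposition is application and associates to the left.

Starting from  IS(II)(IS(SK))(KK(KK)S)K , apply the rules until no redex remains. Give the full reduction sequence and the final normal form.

  start: IS(II)(IS(SK))(KK(KK)S)K
  [1] S(II)(IS(SK))(KK(KK)S)K
  [2] II(KK(KK)S)(IS(SK)(KK(KK)S))K
  [3] I(KK(KK)S)(IS(SK)(KK(KK)S))K
  [4] KK(KK)S(IS(SK)(KK(KK)S))K
  [5] KS(IS(SK)(KK(KK)S))K
  [6] SK

Answer: normal form = SK  (in 6 steps)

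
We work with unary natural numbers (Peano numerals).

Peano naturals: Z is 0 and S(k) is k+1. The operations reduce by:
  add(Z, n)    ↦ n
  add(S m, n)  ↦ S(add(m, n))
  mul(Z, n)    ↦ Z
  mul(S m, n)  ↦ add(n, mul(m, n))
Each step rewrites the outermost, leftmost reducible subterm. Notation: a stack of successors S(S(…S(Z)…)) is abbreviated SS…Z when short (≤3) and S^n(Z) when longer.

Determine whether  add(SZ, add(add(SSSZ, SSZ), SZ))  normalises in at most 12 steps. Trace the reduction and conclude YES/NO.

  start: add(SZ, add(add(SSSZ, SSZ), SZ))
  [1] S(add(Z, add(add(SSSZ, SSZ), SZ)))
  [2] S(add(add(SSSZ, SSZ), SZ))
  [3] S(add(S(add(SSZ, SSZ)), SZ))
  [4] S(S(add(add(SSZ, SSZ), SZ)))
  [5] S(S(add(S(add(SZ, SSZ)), SZ)))
  [6] S(S(S(add(add(SZ, SSZ), SZ))))
  [7] S(S(S(add(S(add(Z, SSZ)), SZ))))
  [8] S(S(S(S(add(add(Z, SSZ), SZ)))))
  [9] S(S(S(S(add(SSZ, SZ)))))
  [10] S(S(S(S(S(add(SZ, SZ))))))
  [11] S(S(S(S(S(S(add(Z, SZ)))))))
  [12] S^7(Z)

Answer: YES — reaches normal form S^7(Z) in 12 ≤ 12 steps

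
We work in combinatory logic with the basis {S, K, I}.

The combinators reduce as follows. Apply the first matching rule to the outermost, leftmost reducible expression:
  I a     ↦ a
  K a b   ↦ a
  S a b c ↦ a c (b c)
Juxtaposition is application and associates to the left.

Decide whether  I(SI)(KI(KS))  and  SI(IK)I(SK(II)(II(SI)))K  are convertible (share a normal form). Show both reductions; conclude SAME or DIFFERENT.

Answer: DIFFERENT — A ⇓ SII, B ⇓ K

Reduction:
Term A:
  start: I(SI)(KI(KS))
  step 1: SI(KI(KS))
  step 2: SII

Term B:
  start: SI(IK)I(SK(II)(II(SI)))K
  step 1: II(IKI)(SK(II)(II(SI)))K
  step 2: I(IKI)(SK(II)(II(SI)))K
  step 3: IKI(SK(II)(II(SI)))K
  step 4: KI(SK(II)(II(SI)))K
  step 5: IK
  step 6: K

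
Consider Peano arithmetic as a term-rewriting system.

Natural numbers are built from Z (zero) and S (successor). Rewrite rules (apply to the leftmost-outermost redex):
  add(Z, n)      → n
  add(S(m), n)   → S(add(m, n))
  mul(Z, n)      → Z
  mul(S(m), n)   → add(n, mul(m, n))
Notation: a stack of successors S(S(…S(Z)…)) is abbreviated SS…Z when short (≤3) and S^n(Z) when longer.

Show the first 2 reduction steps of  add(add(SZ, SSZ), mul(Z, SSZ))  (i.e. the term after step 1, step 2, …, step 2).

Answer: after 2 steps: S(add(add(Z, SSZ), mul(Z, SSZ)))

Derivation:
  start: add(add(SZ, SSZ), mul(Z, SSZ))
  step 1: add(S(add(Z, SSZ)), mul(Z, SSZ))
  step 2: S(add(add(Z, SSZ), mul(Z, SSZ)))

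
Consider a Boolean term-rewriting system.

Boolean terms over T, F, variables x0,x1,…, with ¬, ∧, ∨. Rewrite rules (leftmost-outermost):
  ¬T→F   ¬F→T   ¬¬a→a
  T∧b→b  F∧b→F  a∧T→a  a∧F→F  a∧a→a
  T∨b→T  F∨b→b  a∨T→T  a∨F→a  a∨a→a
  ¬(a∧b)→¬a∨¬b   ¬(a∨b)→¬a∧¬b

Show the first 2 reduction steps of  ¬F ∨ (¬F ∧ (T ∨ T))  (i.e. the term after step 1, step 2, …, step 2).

  start: ¬F ∨ (¬F ∧ (T ∨ T))
  [1] T ∨ (¬F ∧ (T ∨ T))
  [2] T

Answer: after 2 steps: T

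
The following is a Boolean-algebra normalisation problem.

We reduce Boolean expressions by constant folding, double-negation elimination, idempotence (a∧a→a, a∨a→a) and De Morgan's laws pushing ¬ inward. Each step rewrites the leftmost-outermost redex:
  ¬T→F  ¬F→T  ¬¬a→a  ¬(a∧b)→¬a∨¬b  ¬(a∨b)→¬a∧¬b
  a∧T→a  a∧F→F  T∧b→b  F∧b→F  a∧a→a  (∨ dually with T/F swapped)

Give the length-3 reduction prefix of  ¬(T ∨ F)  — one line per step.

  start: ¬(T ∨ F)
  →1  ¬T ∧ ¬F
  →2  F ∧ ¬F
  →3  F

Answer: after 3 steps: F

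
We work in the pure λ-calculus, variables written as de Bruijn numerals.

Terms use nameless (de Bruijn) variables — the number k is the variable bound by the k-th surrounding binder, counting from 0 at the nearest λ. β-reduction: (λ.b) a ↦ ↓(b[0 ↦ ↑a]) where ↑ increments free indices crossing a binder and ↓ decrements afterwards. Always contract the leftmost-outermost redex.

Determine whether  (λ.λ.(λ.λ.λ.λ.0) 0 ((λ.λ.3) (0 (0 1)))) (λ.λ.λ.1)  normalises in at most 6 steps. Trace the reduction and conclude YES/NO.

Answer: YES — reaches normal form λ.λ.λ.0 in 3 ≤ 6 steps

Derivation:
  start: (λ.λ.(λ.λ.λ.λ.0) 0 ((λ.λ.3) (0 (0 1)))) (λ.λ.λ.1)
  [1] λ.(λ.λ.λ.λ.0) 0 ((λ.λ.λ.λ.λ.1) (0 (0 (λ.λ.λ.1))))
  [2] λ.(λ.λ.λ.0) ((λ.λ.λ.λ.λ.1) (0 (0 (λ.λ.λ.1))))
  [3] λ.λ.λ.0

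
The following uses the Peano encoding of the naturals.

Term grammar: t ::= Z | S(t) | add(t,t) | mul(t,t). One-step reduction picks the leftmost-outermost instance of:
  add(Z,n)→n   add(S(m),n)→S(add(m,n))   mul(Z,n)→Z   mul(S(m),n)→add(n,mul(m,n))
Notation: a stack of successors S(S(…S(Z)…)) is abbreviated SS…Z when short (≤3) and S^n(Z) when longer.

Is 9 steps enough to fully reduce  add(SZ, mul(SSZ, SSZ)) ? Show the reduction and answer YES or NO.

Answer: NO — after 9 steps the term is S(S(S(S(S(add(Z, mul(Z, SSZ))))))), not yet normal

Derivation:
  start: add(SZ, mul(SSZ, SSZ))
  [1] S(add(Z, mul(SSZ, SSZ)))
  [2] S(mul(SSZ, SSZ))
  [3] S(add(SSZ, mul(SZ, SSZ)))
  [4] S(S(add(SZ, mul(SZ, SSZ))))
  [5] S(S(S(add(Z, mul(SZ, SSZ)))))
  [6] S(S(S(mul(SZ, SSZ))))
  [7] S(S(S(add(SSZ, mul(Z, SSZ)))))
  [8] S(S(S(S(add(SZ, mul(Z, SSZ))))))
  [9] S(S(S(S(S(add(Z, mul(Z, SSZ)))))))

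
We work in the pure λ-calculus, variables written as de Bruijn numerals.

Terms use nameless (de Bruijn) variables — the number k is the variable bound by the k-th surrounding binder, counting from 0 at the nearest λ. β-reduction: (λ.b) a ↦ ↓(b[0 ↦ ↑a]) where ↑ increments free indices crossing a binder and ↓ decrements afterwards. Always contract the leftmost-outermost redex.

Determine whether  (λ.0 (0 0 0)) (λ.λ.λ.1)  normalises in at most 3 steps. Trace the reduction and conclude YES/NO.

Answer: YES — reaches normal form λ.λ.1 in 2 ≤ 3 steps

Derivation:
  start: (λ.0 (0 0 0)) (λ.λ.λ.1)
  [1] (λ.λ.λ.1) ((λ.λ.λ.1) (λ.λ.λ.1) (λ.λ.λ.1))
  [2] λ.λ.1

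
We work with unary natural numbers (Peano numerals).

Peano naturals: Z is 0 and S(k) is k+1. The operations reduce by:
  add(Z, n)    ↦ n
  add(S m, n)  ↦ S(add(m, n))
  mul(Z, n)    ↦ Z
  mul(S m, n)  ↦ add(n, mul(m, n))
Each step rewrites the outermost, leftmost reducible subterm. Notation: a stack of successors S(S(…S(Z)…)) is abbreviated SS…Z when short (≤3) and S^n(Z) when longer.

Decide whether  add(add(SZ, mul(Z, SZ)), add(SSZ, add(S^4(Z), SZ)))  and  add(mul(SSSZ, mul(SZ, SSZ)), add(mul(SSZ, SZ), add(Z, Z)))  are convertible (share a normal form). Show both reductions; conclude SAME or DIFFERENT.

Answer: SAME — A ⇓ S^8(Z), B ⇓ S^8(Z)

Reduction:
Term A:
  start: add(add(SZ, mul(Z, SZ)), add(SSZ, add(S^4(Z), SZ)))
  [1] add(S(add(Z, mul(Z, SZ))), add(SSZ, add(S^4(Z), SZ)))
  [2] S(add(add(Z, mul(Z, SZ)), add(SSZ, add(S^4(Z), SZ))))
  [3] S(add(mul(Z, SZ), add(SSZ, add(S^4(Z), SZ))))
  [4] S(add(Z, add(SSZ, add(S^4(Z), SZ))))
  [5] S(add(SSZ, add(S^4(Z), SZ)))
  [6] S(S(add(SZ, add(S^4(Z), SZ))))
  [7] S(S(S(add(Z, add(S^4(Z), SZ)))))
  [8] S(S(S(add(S^4(Z), SZ))))
  [9] S(S(S(S(add(SSSZ, SZ)))))
  [10] S(S(S(S(S(add(SSZ, SZ))))))
  [11] S(S(S(S(S(S(add(SZ, SZ)))))))
  [12] S(S(S(S(S(S(S(add(Z, SZ))))))))
  [13] S^8(Z)

Term B:
  start: add(mul(SSSZ, mul(SZ, SSZ)), add(mul(SSZ, SZ), add(Z, Z)))
  [1] add(add(mul(SZ, SSZ), mul(SSZ, mul(SZ, SSZ))), add(mul(SSZ, SZ), add(Z, Z)))
  [2] add(add(add(SSZ, mul(Z, SSZ)), mul(SSZ, mul(SZ, SSZ))), add(mul(SSZ, SZ), add(Z, Z)))
  [3] add(add(S(add(SZ, mul(Z, SSZ))), mul(SSZ, mul(SZ, SSZ))), add(mul(SSZ, SZ), add(Z, Z)))
  [4] add(S(add(add(SZ, mul(Z, SSZ)), mul(SSZ, mul(SZ, SSZ)))), add(mul(SSZ, SZ), add(Z, Z)))
  [5] S(add(add(add(SZ, mul(Z, SSZ)), mul(SSZ, mul(SZ, SSZ))), add(mul(SSZ, SZ), add(Z, Z))))
  [6] S(add(add(S(add(Z, mul(Z, SSZ))), mul(SSZ, mul(SZ, SSZ))), add(mul(SSZ, SZ), add(Z, Z))))
  [7] S(add(S(add(add(Z, mul(Z, SSZ)), mul(SSZ, mul(SZ, SSZ)))), add(mul(SSZ, SZ), add(Z, Z))))
  [8] S(S(add(add(add(Z, mul(Z, SSZ)), mul(SSZ, mul(SZ, SSZ))), add(mul(SSZ, SZ), add(Z, Z)))))
  [9] S(S(add(add(mul(Z, SSZ), mul(SSZ, mul(SZ, SSZ))), add(mul(SSZ, SZ), add(Z, Z)))))
  [10] S(S(add(add(Z, mul(SSZ, mul(SZ, SSZ))), add(mul(SSZ, SZ), add(Z, Z)))))
  [11] S(S(add(mul(SSZ, mul(SZ, SSZ)), add(mul(SSZ, SZ), add(Z, Z)))))
  [12] S(S(add(add(mul(SZ, SSZ), mul(SZ, mul(SZ, SSZ))), add(mul(SSZ, SZ), add(Z, Z)))))
  [13] S(S(add(add(add(SSZ, mul(Z, SSZ)), mul(SZ, mul(SZ, SSZ))), add(mul(SSZ, SZ), add(Z, Z)))))
  [14] S(S(add(add(S(add(SZ, mul(Z, SSZ))), mul(SZ, mul(SZ, SSZ))), add(mul(SSZ, SZ), add(Z, Z)))))
  [15] S(S(add(S(add(add(SZ, mul(Z, SSZ)), mul(SZ, mul(SZ, SSZ)))), add(mul(SSZ, SZ), add(Z, Z)))))
  [16] S(S(S(add(add(add(SZ, mul(Z, SSZ)), mul(SZ, mul(SZ, SSZ))), add(mul(SSZ, SZ), add(Z, Z))))))
  [17] S(S(S(add(add(S(add(Z, mul(Z, SSZ))), mul(SZ, mul(SZ, SSZ))), add(mul(SSZ, SZ), add(Z, Z))))))
  [18] S(S(S(add(S(add(add(Z, mul(Z, SSZ)), mul(SZ, mul(SZ, SSZ)))), add(mul(SSZ, SZ), add(Z, Z))))))
  [19] S(S(S(S(add(add(add(Z, mul(Z, SSZ)), mul(SZ, mul(SZ, SSZ))), add(mul(SSZ, SZ), add(Z, Z)))))))
  [20] S(S(S(S(add(add(mul(Z, SSZ), mul(SZ, mul(SZ, SSZ))), add(mul(SSZ, SZ), add(Z, Z)))))))
  [21] S(S(S(S(add(add(Z, mul(SZ, mul(SZ, SSZ))), add(mul(SSZ, SZ), add(Z, Z)))))))
  [22] S(S(S(S(add(mul(SZ, mul(SZ, SSZ)), add(mul(SSZ, SZ), add(Z, Z)))))))
  [23] S(S(S(S(add(add(mul(SZ, SSZ), mul(Z, mul(SZ, SSZ))), add(mul(SSZ, SZ), add(Z, Z)))))))
  [24] S(S(S(S(add(add(add(SSZ, mul(Z, SSZ)), mul(Z, mul(SZ, SSZ))), add(mul(SSZ, SZ), add(Z, Z)))))))
  [25] S(S(S(S(add(add(S(add(SZ, mul(Z, SSZ))), mul(Z, mul(SZ, SSZ))), add(mul(SSZ, SZ), add(Z, Z)))))))
  [26] S(S(S(S(add(S(add(add(SZ, mul(Z, SSZ)), mul(Z, mul(SZ, SSZ)))), add(mul(SSZ, SZ), add(Z, Z)))))))
  [27] S(S(S(S(S(add(add(add(SZ, mul(Z, SSZ)), mul(Z, mul(SZ, SSZ))), add(mul(SSZ, SZ), add(Z, Z))))))))
  [28] S(S(S(S(S(add(add(S(add(Z, mul(Z, SSZ))), mul(Z, mul(SZ, SSZ))), add(mul(SSZ, SZ), add(Z, Z))))))))
  [29] S(S(S(S(S(add(S(add(add(Z, mul(Z, SSZ)), mul(Z, mul(SZ, SSZ)))), add(mul(SSZ, SZ), add(Z, Z))))))))
  [30] S(S(S(S(S(S(add(add(add(Z, mul(Z, SSZ)), mul(Z, mul(SZ, SSZ))), add(mul(SSZ, SZ), add(Z, Z)))))))))
  [31] S(S(S(S(S(S(add(add(mul(Z, SSZ), mul(Z, mul(SZ, SSZ))), add(mul(SSZ, SZ), add(Z, Z)))))))))
  [32] S(S(S(S(S(S(add(add(Z, mul(Z, mul(SZ, SSZ))), add(mul(SSZ, SZ), add(Z, Z)))))))))
  [33] S(S(S(S(S(S(add(mul(Z, mul(SZ, SSZ)), add(mul(SSZ, SZ), add(Z, Z)))))))))
  [34] S(S(S(S(S(S(add(Z, add(mul(SSZ, SZ), add(Z, Z)))))))))
  [35] S(S(S(S(S(S(add(mul(SSZ, SZ), add(Z, Z))))))))
  [36] S(S(S(S(S(S(add(add(SZ, mul(SZ, SZ)), add(Z, Z))))))))
  [37] S(S(S(S(S(S(add(S(add(Z, mul(SZ, SZ))), add(Z, Z))))))))
  [38] S(S(S(S(S(S(S(add(add(Z, mul(SZ, SZ)), add(Z, Z)))))))))
  [39] S(S(S(S(S(S(S(add(mul(SZ, SZ), add(Z, Z)))))))))
  [40] S(S(S(S(S(S(S(add(add(SZ, mul(Z, SZ)), add(Z, Z)))))))))
  [41] S(S(S(S(S(S(S(add(S(add(Z, mul(Z, SZ))), add(Z, Z)))))))))
  [42] S(S(S(S(S(S(S(S(add(add(Z, mul(Z, SZ)), add(Z, Z))))))))))
  [43] S(S(S(S(S(S(S(S(add(mul(Z, SZ), add(Z, Z))))))))))
  [44] S(S(S(S(S(S(S(S(add(Z, add(Z, Z))))))))))
  [45] S(S(S(S(S(S(S(S(add(Z, Z)))))))))
  [46] S^8(Z)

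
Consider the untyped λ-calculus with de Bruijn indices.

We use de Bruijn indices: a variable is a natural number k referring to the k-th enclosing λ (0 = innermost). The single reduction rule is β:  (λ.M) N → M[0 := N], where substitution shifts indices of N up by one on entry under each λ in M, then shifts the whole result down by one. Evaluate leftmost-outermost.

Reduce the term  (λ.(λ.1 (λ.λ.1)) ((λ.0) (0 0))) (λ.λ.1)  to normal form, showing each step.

Answer: normal form = λ.λ.λ.1  (in 3 steps)

Working:
  start: (λ.(λ.1 (λ.λ.1)) ((λ.0) (0 0))) (λ.λ.1)
  [1] (λ.(λ.λ.1) (λ.λ.1)) ((λ.0) ((λ.λ.1) (λ.λ.1)))
  [2] (λ.λ.1) (λ.λ.1)
  [3] λ.λ.λ.1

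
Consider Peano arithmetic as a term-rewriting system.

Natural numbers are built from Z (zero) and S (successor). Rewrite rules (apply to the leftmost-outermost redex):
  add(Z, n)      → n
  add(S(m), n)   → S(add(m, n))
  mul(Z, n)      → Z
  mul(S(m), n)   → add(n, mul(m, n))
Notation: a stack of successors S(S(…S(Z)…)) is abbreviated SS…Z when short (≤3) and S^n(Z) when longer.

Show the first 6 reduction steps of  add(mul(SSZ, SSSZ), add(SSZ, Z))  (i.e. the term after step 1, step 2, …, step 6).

  start: add(mul(SSZ, SSSZ), add(SSZ, Z))
  [1] add(add(SSSZ, mul(SZ, SSSZ)), add(SSZ, Z))
  [2] add(S(add(SSZ, mul(SZ, SSSZ))), add(SSZ, Z))
  [3] S(add(add(SSZ, mul(SZ, SSSZ)), add(SSZ, Z)))
  [4] S(add(S(add(SZ, mul(SZ, SSSZ))), add(SSZ, Z)))
  [5] S(S(add(add(SZ, mul(SZ, SSSZ)), add(SSZ, Z))))
  [6] S(S(add(S(add(Z, mul(SZ, SSSZ))), add(SSZ, Z))))

Answer: after 6 steps: S(S(add(S(add(Z, mul(SZ, SSSZ))), add(SSZ, Z))))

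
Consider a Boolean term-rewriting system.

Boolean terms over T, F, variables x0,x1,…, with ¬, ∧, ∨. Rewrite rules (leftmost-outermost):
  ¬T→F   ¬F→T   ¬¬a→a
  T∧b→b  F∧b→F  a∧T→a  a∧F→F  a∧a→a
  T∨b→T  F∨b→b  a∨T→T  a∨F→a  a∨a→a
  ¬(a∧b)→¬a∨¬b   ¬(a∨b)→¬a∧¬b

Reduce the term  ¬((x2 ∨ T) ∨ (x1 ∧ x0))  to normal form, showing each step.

Answer: normal form = F  (in 5 steps)

Reduction:
  start: ¬((x2 ∨ T) ∨ (x1 ∧ x0))
  step 1: ¬(x2 ∨ T) ∧ ¬(x1 ∧ x0)
  step 2: (¬x2 ∧ ¬T) ∧ ¬(x1 ∧ x0)
  step 3: (¬x2 ∧ F) ∧ ¬(x1 ∧ x0)
  step 4: F ∧ ¬(x1 ∧ x0)
  step 5: F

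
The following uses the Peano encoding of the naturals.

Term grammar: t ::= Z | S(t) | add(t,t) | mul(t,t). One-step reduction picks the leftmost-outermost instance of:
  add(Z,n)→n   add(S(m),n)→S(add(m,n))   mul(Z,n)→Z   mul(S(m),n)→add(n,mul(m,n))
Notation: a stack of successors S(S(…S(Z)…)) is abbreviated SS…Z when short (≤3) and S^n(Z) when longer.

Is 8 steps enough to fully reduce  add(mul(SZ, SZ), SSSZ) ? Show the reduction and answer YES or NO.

Answer: YES — reaches normal form S^4(Z) in 6 ≤ 8 steps

Derivation:
  start: add(mul(SZ, SZ), SSSZ)
  [1] add(add(SZ, mul(Z, SZ)), SSSZ)
  [2] add(S(add(Z, mul(Z, SZ))), SSSZ)
  [3] S(add(add(Z, mul(Z, SZ)), SSSZ))
  [4] S(add(mul(Z, SZ), SSSZ))
  [5] S(add(Z, SSSZ))
  [6] S^4(Z)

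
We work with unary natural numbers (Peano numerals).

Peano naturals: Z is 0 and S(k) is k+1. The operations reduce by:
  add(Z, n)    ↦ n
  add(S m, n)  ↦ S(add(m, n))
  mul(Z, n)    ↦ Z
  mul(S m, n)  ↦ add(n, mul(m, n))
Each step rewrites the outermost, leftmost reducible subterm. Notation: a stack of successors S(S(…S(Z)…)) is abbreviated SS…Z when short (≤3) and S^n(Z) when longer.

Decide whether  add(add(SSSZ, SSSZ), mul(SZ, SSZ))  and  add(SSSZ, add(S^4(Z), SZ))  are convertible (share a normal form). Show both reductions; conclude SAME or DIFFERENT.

Answer: SAME — A ⇓ S^8(Z), B ⇓ S^8(Z)

Derivation:
Term A:
  start: add(add(SSSZ, SSSZ), mul(SZ, SSZ))
  step 1: add(S(add(SSZ, SSSZ)), mul(SZ, SSZ))
  step 2: S(add(add(SSZ, SSSZ), mul(SZ, SSZ)))
  step 3: S(add(S(add(SZ, SSSZ)), mul(SZ, SSZ)))
  step 4: S(S(add(add(SZ, SSSZ), mul(SZ, SSZ))))
  step 5: S(S(add(S(add(Z, SSSZ)), mul(SZ, SSZ))))
  step 6: S(S(S(add(add(Z, SSSZ), mul(SZ, SSZ)))))
  step 7: S(S(S(add(SSSZ, mul(SZ, SSZ)))))
  step 8: S(S(S(S(add(SSZ, mul(SZ, SSZ))))))
  step 9: S(S(S(S(S(add(SZ, mul(SZ, SSZ)))))))
  step 10: S(S(S(S(S(S(add(Z, mul(SZ, SSZ))))))))
  step 11: S(S(S(S(S(S(mul(SZ, SSZ)))))))
  step 12: S(S(S(S(S(S(add(SSZ, mul(Z, SSZ))))))))
  step 13: S(S(S(S(S(S(S(add(SZ, mul(Z, SSZ)))))))))
  step 14: S(S(S(S(S(S(S(S(add(Z, mul(Z, SSZ))))))))))
  step 15: S(S(S(S(S(S(S(S(mul(Z, SSZ)))))))))
  step 16: S^8(Z)

Term B:
  start: add(SSSZ, add(S^4(Z), SZ))
  step 1: S(add(SSZ, add(S^4(Z), SZ)))
  step 2: S(S(add(SZ, add(S^4(Z), SZ))))
  step 3: S(S(S(add(Z, add(S^4(Z), SZ)))))
  step 4: S(S(S(add(S^4(Z), SZ))))
  step 5: S(S(S(S(add(SSSZ, SZ)))))
  step 6: S(S(S(S(S(add(SSZ, SZ))))))
  step 7: S(S(S(S(S(S(add(SZ, SZ)))))))
  step 8: S(S(S(S(S(S(S(add(Z, SZ))))))))
  step 9: S^8(Z)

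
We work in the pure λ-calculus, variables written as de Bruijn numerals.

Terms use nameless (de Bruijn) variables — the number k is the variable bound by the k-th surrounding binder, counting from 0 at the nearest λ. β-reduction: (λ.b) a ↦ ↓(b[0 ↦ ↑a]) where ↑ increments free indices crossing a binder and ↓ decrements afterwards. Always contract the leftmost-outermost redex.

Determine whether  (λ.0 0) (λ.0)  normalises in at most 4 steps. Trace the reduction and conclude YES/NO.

Answer: YES — reaches normal form λ.0 in 2 ≤ 4 steps

Derivation:
  start: (λ.0 0) (λ.0)
  [1] (λ.0) (λ.0)
  [2] λ.0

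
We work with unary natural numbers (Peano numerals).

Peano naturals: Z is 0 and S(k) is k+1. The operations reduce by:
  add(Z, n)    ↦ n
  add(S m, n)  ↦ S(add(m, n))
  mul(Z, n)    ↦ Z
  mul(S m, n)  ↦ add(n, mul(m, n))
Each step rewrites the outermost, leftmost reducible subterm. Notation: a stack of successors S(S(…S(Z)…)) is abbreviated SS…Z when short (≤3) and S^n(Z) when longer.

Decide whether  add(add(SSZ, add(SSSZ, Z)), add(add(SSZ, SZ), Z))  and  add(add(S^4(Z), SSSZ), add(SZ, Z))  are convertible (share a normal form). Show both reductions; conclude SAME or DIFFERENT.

Term A:
  start: add(add(SSZ, add(SSSZ, Z)), add(add(SSZ, SZ), Z))
  step 1: add(S(add(SZ, add(SSSZ, Z))), add(add(SSZ, SZ), Z))
  step 2: S(add(add(SZ, add(SSSZ, Z)), add(add(SSZ, SZ), Z)))
  step 3: S(add(S(add(Z, add(SSSZ, Z))), add(add(SSZ, SZ), Z)))
  step 4: S(S(add(add(Z, add(SSSZ, Z)), add(add(SSZ, SZ), Z))))
  step 5: S(S(add(add(SSSZ, Z), add(add(SSZ, SZ), Z))))
  step 6: S(S(add(S(add(SSZ, Z)), add(add(SSZ, SZ), Z))))
  step 7: S(S(S(add(add(SSZ, Z), add(add(SSZ, SZ), Z)))))
  step 8: S(S(S(add(S(add(SZ, Z)), add(add(SSZ, SZ), Z)))))
  step 9: S(S(S(S(add(add(SZ, Z), add(add(SSZ, SZ), Z))))))
  step 10: S(S(S(S(add(S(add(Z, Z)), add(add(SSZ, SZ), Z))))))
  step 11: S(S(S(S(S(add(add(Z, Z), add(add(SSZ, SZ), Z)))))))
  step 12: S(S(S(S(S(add(Z, add(add(SSZ, SZ), Z)))))))
  step 13: S(S(S(S(S(add(add(SSZ, SZ), Z))))))
  step 14: S(S(S(S(S(add(S(add(SZ, SZ)), Z))))))
  step 15: S(S(S(S(S(S(add(add(SZ, SZ), Z)))))))
  step 16: S(S(S(S(S(S(add(S(add(Z, SZ)), Z)))))))
  step 17: S(S(S(S(S(S(S(add(add(Z, SZ), Z))))))))
  step 18: S(S(S(S(S(S(S(add(SZ, Z))))))))
  step 19: S(S(S(S(S(S(S(S(add(Z, Z)))))))))
  step 20: S^8(Z)

Term B:
  start: add(add(S^4(Z), SSSZ), add(SZ, Z))
  step 1: add(S(add(SSSZ, SSSZ)), add(SZ, Z))
  step 2: S(add(add(SSSZ, SSSZ), add(SZ, Z)))
  step 3: S(add(S(add(SSZ, SSSZ)), add(SZ, Z)))
  step 4: S(S(add(add(SSZ, SSSZ), add(SZ, Z))))
  step 5: S(S(add(S(add(SZ, SSSZ)), add(SZ, Z))))
  step 6: S(S(S(add(add(SZ, SSSZ), add(SZ, Z)))))
  step 7: S(S(S(add(S(add(Z, SSSZ)), add(SZ, Z)))))
  step 8: S(S(S(S(add(add(Z, SSSZ), add(SZ, Z))))))
  step 9: S(S(S(S(add(SSSZ, add(SZ, Z))))))
  step 10: S(S(S(S(S(add(SSZ, add(SZ, Z)))))))
  step 11: S(S(S(S(S(S(add(SZ, add(SZ, Z))))))))
  step 12: S(S(S(S(S(S(S(add(Z, add(SZ, Z)))))))))
  step 13: S(S(S(S(S(S(S(add(SZ, Z))))))))
  step 14: S(S(S(S(S(S(S(S(add(Z, Z)))))))))
  step 15: S^8(Z)

Answer: SAME — A ⇓ S^8(Z), B ⇓ S^8(Z)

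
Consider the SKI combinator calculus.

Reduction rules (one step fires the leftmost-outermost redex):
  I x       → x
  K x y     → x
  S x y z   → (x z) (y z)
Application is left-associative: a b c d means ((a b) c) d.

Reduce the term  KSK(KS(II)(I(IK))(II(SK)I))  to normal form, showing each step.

Answer: normal form = S(SK(SKI))  (in 6 steps)

Reduction:
  start: KSK(KS(II)(I(IK))(II(SK)I))
  →1  S(KS(II)(I(IK))(II(SK)I))
  →2  S(S(I(IK))(II(SK)I))
  →3  S(S(IK)(II(SK)I))
  →4  S(SK(II(SK)I))
  →5  S(SK(I(SK)I))
  →6  S(SK(SKI))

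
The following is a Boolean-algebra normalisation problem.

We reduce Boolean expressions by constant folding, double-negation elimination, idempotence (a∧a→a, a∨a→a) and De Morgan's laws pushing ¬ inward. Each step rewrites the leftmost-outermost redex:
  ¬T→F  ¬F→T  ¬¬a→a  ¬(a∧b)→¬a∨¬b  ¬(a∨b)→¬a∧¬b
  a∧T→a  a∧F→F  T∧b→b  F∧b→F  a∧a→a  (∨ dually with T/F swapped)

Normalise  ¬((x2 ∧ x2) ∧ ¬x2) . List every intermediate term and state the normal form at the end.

Answer: normal form = ¬x2 ∨ x2  (in 4 steps)

Derivation:
  start: ¬((x2 ∧ x2) ∧ ¬x2)
  step 1: ¬(x2 ∧ x2) ∨ ¬¬x2
  step 2: (¬x2 ∨ ¬x2) ∨ ¬¬x2
  step 3: ¬x2 ∨ ¬¬x2
  step 4: ¬x2 ∨ x2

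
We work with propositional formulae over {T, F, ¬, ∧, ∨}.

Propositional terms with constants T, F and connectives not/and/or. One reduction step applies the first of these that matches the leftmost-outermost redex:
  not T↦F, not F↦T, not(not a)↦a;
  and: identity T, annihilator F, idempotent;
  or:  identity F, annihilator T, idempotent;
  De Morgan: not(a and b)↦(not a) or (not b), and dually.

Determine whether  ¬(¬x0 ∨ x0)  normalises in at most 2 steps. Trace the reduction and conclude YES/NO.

Answer: YES — reaches normal form x0 ∧ ¬x0 in 2 ≤ 2 steps

Derivation:
  start: ¬(¬x0 ∨ x0)
  →1  ¬¬x0 ∧ ¬x0
  →2  x0 ∧ ¬x0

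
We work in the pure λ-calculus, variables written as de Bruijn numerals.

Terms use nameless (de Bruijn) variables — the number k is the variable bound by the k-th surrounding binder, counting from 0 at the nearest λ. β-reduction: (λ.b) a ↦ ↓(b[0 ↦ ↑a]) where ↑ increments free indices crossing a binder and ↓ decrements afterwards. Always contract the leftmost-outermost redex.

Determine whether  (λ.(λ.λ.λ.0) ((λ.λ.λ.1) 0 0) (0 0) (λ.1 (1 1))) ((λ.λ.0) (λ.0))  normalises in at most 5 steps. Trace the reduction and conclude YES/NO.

Answer: NO — after 5 steps the term is λ.(λ.0) ((λ.λ.0) (λ.0) ((λ.λ.0) (λ.0))), not yet normal

Reduction:
  start: (λ.(λ.λ.λ.0) ((λ.λ.λ.1) 0 0) (0 0) (λ.1 (1 1))) ((λ.λ.0) (λ.0))
  [1] (λ.λ.λ.0) ((λ.λ.λ.1) ((λ.λ.0) (λ.0)) ((λ.λ.0) (λ.0))) ((λ.λ.0) (λ.0) ((λ.λ.0) (λ.0))) (λ.(λ.λ.0) (λ.0) ((λ.λ.0) (λ.0) ((λ.λ.0) (λ.0))))
  [2] (λ.λ.0) ((λ.λ.0) (λ.0) ((λ.λ.0) (λ.0))) (λ.(λ.λ.0) (λ.0) ((λ.λ.0) (λ.0) ((λ.λ.0) (λ.0))))
  [3] (λ.0) (λ.(λ.λ.0) (λ.0) ((λ.λ.0) (λ.0) ((λ.λ.0) (λ.0))))
  [4] λ.(λ.λ.0) (λ.0) ((λ.λ.0) (λ.0) ((λ.λ.0) (λ.0)))
  [5] λ.(λ.0) ((λ.λ.0) (λ.0) ((λ.λ.0) (λ.0)))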